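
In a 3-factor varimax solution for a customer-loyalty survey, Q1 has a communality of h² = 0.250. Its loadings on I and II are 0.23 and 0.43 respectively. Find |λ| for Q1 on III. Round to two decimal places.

0.11

Under orthogonal rotation h² = Σλ², so λ_III² = h² − (0.2378) = 0.250 − 0.2378 = 0.0122.
|λ| = √0.0122 = 0.1105.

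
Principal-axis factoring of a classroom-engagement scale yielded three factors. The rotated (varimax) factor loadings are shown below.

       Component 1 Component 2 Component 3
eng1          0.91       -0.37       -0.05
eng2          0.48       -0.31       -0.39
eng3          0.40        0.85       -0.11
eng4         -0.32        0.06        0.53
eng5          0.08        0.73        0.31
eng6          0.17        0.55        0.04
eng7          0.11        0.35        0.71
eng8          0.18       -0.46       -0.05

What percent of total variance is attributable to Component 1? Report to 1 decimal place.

17.5%

SS loadings for Component 1 = 0.91² + 0.48² + 0.40² + (-0.32)² + 0.08² + 0.17² + 0.11² + 0.18² = 1.4007
With 8 standardized items, total variance = 8. Proportion = 1.4007/8 = 0.1751 → 17.51%.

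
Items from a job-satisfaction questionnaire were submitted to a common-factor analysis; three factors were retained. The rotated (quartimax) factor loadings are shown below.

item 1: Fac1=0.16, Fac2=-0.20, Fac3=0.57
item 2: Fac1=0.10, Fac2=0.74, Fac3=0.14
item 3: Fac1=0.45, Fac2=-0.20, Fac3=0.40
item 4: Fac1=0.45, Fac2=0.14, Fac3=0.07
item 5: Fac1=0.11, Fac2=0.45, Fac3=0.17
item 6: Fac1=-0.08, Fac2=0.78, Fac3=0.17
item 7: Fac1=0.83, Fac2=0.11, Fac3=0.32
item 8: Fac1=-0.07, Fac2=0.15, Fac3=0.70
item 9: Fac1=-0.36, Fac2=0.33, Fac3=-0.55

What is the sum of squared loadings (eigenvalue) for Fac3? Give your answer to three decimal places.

1.462

SS loadings for Fac3 = 0.57² + 0.14² + 0.40² + 0.07² + 0.17² + 0.17² + 0.32² + 0.70² + (-0.55)² = 0.3249 + 0.0196 + 0.1600 + 0.0049 + 0.0289 + 0.0289 + 0.1024 + 0.4900 + 0.3025 = 1.4621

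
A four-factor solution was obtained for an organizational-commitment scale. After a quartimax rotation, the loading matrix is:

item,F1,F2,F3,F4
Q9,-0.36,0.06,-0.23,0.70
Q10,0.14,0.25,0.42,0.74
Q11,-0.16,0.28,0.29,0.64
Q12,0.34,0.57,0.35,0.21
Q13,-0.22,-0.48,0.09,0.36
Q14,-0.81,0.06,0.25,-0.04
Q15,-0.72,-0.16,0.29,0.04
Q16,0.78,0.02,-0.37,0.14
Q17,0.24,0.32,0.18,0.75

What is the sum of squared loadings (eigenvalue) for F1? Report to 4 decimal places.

2.1793

SS loadings for F1 = (-0.36)² + 0.14² + (-0.16)² + 0.34² + (-0.22)² + (-0.81)² + (-0.72)² + 0.78² + 0.24² = 0.1296 + 0.0196 + 0.0256 + 0.1156 + 0.0484 + 0.6561 + 0.5184 + 0.6084 + 0.0576 = 2.1793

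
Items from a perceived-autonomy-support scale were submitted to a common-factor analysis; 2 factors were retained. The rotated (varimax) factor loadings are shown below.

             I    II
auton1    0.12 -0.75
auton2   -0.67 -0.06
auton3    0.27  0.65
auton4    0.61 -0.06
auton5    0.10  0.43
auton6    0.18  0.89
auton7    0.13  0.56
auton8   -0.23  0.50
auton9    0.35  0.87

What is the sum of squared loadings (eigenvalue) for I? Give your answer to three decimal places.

1.143

SS loadings for I = 0.12² + (-0.67)² + 0.27² + 0.61² + 0.10² + 0.18² + 0.13² + (-0.23)² + 0.35² = 0.0144 + 0.4489 + 0.0729 + 0.3721 + 0.0100 + 0.0324 + 0.0169 + 0.0529 + 0.1225 = 1.1430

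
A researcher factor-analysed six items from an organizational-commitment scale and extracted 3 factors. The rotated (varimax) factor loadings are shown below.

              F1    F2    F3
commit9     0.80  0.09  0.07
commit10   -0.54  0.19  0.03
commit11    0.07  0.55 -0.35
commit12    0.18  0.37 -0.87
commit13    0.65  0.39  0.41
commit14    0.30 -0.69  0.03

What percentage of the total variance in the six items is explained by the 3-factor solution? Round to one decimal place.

60.8%

SS loadings by factor: 1.4814, 1.1118, 1.0542; total = 3.6474.
Total variance with 6 standardized items is 6, so the solution explains 3.6474/6 = 0.6079 = 60.79%.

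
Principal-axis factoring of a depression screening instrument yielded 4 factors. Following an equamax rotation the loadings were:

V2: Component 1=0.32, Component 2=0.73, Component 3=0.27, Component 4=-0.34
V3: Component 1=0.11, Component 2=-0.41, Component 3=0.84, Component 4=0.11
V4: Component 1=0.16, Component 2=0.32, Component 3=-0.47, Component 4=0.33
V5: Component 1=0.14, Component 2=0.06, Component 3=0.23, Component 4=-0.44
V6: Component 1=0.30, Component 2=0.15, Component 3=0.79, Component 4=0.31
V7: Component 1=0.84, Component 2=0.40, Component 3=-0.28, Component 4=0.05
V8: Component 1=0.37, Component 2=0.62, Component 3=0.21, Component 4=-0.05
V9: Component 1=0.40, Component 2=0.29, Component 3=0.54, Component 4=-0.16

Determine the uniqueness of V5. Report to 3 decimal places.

0.730

h² = 0.14² + 0.06² + 0.23² + (-0.44)² = 0.0196 + 0.0036 + 0.0529 + 0.1936 = 0.2697
Uniqueness u² = 1 − h² = 1 − 0.2697 = 0.7303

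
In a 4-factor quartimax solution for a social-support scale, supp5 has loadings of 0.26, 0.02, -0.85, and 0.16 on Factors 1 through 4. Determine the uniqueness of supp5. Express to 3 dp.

h² = 0.26² + 0.02² + (-0.85)² + 0.16² = 0.0676 + 0.0004 + 0.7225 + 0.0256 = 0.8161
Uniqueness u² = 1 − h² = 1 − 0.8161 = 0.1839

0.184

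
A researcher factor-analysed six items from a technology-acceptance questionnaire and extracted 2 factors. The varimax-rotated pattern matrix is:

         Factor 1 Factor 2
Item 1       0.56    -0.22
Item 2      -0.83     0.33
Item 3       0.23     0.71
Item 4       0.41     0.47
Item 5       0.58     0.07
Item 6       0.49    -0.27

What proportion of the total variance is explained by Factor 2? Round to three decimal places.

SS loadings for Factor 2 = (-0.22)² + 0.33² + 0.71² + 0.47² + 0.07² + (-0.27)² = 0.9601
Proportion of variance = 0.9601 / 6 = 0.1600.

0.160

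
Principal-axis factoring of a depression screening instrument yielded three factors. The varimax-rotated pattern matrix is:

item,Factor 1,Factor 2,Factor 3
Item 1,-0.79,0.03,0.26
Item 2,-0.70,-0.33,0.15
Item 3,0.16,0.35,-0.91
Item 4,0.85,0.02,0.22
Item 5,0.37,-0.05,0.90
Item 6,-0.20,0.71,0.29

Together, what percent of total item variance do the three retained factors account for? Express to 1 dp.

77.3%

Communalities: 0.6926, 0.6214, 0.9762, 0.7713, 0.9494, 0.6282; Σh² = 4.6391.
Total variance with 6 standardized items is 6, so the solution explains 4.6391/6 = 0.7732 = 77.32%.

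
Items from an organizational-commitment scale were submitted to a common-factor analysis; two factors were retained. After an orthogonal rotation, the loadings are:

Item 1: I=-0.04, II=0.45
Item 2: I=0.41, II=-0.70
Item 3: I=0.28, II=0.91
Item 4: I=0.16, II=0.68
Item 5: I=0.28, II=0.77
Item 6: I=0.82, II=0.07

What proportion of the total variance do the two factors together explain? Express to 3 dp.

SS loadings by factor: 1.0245, 2.5808; total = 3.6053.
Total variance with 6 standardized items is 6, so the solution explains 3.6053/6 = 0.6009.

0.601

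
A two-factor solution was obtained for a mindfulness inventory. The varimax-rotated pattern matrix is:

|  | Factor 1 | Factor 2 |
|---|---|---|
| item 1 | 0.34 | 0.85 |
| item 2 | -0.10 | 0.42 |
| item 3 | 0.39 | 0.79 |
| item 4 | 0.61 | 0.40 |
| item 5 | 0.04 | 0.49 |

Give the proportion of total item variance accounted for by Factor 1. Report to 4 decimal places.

SS loadings for Factor 1 = 0.34² + (-0.10)² + 0.39² + 0.61² + 0.04² = 0.6514
Proportion of variance = 0.6514 / 5 = 0.1303.

0.1303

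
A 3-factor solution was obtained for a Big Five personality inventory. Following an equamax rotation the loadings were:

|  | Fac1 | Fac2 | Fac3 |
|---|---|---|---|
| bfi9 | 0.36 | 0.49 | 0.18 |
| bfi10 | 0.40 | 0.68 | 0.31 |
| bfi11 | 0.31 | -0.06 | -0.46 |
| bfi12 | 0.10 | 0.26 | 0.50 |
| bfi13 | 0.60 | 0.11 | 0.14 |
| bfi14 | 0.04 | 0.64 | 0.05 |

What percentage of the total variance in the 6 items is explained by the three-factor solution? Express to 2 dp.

42.75%

SS loadings by factor: 0.7573, 1.1954, 0.6122; total = 2.5649.
Total variance with 6 standardized items is 6, so the solution explains 2.5649/6 = 0.4275 = 42.75%.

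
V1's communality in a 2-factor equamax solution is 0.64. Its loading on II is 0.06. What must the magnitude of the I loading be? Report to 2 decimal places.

0.80

Under orthogonal rotation h² = Σλ², so λ_I² = h² − (0.0036) = 0.64 − 0.0036 = 0.6364.
|λ| = √0.6364 = 0.7977.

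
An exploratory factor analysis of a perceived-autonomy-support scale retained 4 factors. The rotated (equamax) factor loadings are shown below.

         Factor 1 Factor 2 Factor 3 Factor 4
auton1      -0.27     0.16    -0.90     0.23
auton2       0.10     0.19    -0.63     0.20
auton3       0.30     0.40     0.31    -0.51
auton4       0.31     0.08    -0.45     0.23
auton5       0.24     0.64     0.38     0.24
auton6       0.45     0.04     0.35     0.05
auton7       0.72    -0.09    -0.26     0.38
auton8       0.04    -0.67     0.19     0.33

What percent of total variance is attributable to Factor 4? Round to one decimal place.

SS loadings for Factor 4 = 0.23² + 0.20² + (-0.51)² + 0.23² + 0.24² + 0.05² + 0.38² + 0.33² = 0.7193
With 8 standardized items, total variance = 8. Proportion = 0.7193/8 = 0.0899 → 8.99%.

9.0%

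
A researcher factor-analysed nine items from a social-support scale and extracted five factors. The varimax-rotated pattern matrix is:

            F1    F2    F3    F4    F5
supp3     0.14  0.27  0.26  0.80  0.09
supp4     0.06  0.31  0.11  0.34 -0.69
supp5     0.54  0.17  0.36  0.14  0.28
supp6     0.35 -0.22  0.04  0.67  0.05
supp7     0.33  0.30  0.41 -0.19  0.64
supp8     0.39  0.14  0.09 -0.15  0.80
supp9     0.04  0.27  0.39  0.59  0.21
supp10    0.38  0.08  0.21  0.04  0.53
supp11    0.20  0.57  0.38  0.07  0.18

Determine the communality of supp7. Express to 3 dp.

h² = 0.33² + 0.30² + 0.41² + (-0.19)² + 0.64² = 0.1089 + 0.0900 + 0.1681 + 0.0361 + 0.4096 = 0.8127

0.813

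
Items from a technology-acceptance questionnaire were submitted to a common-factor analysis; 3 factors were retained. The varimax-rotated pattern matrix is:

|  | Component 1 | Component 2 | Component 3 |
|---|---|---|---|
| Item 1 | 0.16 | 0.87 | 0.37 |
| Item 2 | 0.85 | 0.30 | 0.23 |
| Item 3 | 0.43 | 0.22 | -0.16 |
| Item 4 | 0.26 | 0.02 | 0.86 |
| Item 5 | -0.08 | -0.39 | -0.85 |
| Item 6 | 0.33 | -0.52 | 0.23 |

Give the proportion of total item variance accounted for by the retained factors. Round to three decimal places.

0.694

Communalities: 0.9194, 0.8654, 0.2589, 0.8076, 0.8810, 0.4322; Σh² = 4.1645.
Total variance with 6 standardized items is 6, so the solution explains 4.1645/6 = 0.6941.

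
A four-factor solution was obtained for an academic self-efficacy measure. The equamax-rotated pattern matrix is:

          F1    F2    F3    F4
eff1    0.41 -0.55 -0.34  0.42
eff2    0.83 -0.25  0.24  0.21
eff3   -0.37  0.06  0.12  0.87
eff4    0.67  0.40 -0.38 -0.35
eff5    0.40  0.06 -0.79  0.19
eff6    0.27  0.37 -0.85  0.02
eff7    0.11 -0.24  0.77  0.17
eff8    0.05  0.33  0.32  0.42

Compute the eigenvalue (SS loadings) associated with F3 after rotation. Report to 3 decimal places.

2.374

SS loadings for F3 = (-0.34)² + 0.24² + 0.12² + (-0.38)² + (-0.79)² + (-0.85)² + 0.77² + 0.32² = 0.1156 + 0.0576 + 0.0144 + 0.1444 + 0.6241 + 0.7225 + 0.5929 + 0.1024 = 2.3739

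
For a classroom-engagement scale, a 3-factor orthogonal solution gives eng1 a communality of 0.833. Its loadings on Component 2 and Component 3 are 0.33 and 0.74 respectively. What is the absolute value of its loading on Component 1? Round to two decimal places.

Under orthogonal rotation h² = Σλ², so λ_Component 1² = h² − (0.6565) = 0.833 − 0.6565 = 0.1765.
|λ| = √0.1765 = 0.4201.

0.42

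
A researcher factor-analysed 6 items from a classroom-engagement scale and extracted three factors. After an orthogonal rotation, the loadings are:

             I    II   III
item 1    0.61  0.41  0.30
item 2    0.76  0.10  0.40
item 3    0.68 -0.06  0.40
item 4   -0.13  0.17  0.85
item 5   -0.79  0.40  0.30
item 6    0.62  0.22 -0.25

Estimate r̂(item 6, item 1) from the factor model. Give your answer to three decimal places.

r̂ = Σ λ_i·λ_j across factors = (0.62)(0.61) + (0.22)(0.41) + (-0.25)(0.30)
  = +0.3782 +0.0902 -0.0750 = 0.3934

0.393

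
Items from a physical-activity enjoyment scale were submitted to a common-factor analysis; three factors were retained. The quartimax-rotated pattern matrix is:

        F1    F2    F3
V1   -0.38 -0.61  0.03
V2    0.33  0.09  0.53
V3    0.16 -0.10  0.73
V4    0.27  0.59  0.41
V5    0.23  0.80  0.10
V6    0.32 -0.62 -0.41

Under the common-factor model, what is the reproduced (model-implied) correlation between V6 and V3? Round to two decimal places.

-0.19

r̂ = Σ λ_i·λ_j across factors = (0.32)(0.16) + (-0.62)(-0.10) + (-0.41)(0.73)
  = +0.0512 +0.0620 -0.2993 = -0.1861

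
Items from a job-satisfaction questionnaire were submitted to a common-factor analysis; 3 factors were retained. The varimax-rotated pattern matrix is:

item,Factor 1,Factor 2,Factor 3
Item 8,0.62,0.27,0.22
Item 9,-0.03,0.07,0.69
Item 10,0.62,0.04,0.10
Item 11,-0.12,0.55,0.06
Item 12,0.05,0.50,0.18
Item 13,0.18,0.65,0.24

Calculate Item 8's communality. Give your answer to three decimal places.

h² = 0.62² + 0.27² + 0.22² = 0.3844 + 0.0729 + 0.0484 = 0.5057

0.506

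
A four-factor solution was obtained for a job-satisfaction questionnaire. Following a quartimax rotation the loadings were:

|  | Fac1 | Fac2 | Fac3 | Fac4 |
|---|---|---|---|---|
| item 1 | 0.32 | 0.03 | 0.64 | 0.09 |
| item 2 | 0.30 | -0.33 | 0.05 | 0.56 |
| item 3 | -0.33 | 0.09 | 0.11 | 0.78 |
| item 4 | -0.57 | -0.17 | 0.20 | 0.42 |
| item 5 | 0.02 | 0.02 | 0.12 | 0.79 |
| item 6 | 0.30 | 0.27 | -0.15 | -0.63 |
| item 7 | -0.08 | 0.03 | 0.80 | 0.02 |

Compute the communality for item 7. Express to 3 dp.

h² = (-0.08)² + 0.03² + 0.80² + 0.02² = 0.0064 + 0.0009 + 0.6400 + 0.0004 = 0.6477

0.648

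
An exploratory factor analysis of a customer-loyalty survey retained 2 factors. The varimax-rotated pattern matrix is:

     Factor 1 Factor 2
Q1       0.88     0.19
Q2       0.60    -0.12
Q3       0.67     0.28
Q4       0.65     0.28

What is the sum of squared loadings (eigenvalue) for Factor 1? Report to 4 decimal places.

SS loadings for Factor 1 = 0.88² + 0.60² + 0.67² + 0.65² = 0.7744 + 0.3600 + 0.4489 + 0.4225 = 2.0058

2.0058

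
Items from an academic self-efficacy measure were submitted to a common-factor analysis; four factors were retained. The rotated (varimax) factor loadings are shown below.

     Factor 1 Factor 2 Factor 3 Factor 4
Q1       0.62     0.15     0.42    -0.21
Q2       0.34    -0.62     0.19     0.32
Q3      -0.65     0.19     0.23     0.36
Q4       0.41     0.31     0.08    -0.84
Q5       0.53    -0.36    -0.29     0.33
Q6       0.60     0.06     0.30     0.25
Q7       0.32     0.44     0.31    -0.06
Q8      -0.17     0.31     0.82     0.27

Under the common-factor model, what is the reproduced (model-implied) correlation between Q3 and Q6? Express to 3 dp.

-0.220

r̂ = Σ λ_i·λ_j across factors = (-0.65)(0.60) + (0.19)(0.06) + (0.23)(0.30) + (0.36)(0.25)
  = -0.3900 +0.0114 +0.0690 +0.0900 = -0.2196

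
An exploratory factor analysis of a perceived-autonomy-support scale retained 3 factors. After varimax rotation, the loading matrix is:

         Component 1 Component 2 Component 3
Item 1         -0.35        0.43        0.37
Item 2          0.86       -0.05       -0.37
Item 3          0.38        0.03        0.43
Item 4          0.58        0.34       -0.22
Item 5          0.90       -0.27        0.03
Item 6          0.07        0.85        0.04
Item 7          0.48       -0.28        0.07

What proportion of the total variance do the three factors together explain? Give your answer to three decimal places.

0.583

SS loadings by factor: 2.3882, 1.1777, 0.5145; total = 4.0804.
Total variance with 7 standardized items is 7, so the solution explains 4.0804/7 = 0.5829.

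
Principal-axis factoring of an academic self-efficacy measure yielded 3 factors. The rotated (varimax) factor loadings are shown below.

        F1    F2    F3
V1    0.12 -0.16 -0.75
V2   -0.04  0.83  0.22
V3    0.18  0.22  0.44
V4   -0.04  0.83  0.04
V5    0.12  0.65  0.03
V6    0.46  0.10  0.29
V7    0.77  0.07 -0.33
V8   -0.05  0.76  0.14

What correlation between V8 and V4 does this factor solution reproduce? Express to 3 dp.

0.638

r̂ = Σ λ_i·λ_j across factors = (-0.05)(-0.04) + (0.76)(0.83) + (0.14)(0.04)
  = +0.0020 +0.6308 +0.0056 = 0.6384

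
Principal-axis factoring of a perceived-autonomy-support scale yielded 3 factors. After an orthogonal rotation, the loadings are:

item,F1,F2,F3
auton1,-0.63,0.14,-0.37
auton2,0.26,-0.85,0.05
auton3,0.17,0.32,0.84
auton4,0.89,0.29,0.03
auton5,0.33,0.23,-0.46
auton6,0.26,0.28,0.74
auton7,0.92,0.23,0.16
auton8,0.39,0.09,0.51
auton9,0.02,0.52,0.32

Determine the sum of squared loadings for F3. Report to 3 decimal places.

1.993

SS loadings for F3 = (-0.37)² + 0.05² + 0.84² + 0.03² + (-0.46)² + 0.74² + 0.16² + 0.51² + 0.32² = 0.1369 + 0.0025 + 0.7056 + 0.0009 + 0.2116 + 0.5476 + 0.0256 + 0.2601 + 0.1024 = 1.9932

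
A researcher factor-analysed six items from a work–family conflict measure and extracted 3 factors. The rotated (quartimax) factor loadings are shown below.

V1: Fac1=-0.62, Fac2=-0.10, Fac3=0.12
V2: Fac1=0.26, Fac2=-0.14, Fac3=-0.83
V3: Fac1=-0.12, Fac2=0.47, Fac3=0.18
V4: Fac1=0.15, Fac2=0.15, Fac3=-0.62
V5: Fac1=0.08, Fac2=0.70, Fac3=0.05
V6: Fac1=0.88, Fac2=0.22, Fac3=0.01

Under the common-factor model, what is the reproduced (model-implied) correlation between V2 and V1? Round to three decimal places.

-0.247

r̂ = Σ λ_i·λ_j across factors = (0.26)(-0.62) + (-0.14)(-0.10) + (-0.83)(0.12)
  = -0.1612 +0.0140 -0.0996 = -0.2468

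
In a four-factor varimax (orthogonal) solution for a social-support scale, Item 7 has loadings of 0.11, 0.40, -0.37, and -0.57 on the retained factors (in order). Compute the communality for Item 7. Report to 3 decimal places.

h² = 0.11² + 0.40² + (-0.37)² + (-0.57)² = 0.0121 + 0.1600 + 0.1369 + 0.3249 = 0.6339

0.634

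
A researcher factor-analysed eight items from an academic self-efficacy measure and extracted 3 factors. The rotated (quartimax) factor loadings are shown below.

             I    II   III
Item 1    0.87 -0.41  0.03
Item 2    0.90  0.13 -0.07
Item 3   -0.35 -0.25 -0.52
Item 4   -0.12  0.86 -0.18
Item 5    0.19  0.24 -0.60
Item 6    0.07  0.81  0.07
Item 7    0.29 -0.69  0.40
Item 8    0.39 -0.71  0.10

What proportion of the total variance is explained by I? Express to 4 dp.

SS loadings for I = 0.87² + 0.90² + (-0.35)² + (-0.12)² + 0.19² + 0.07² + 0.29² + 0.39² = 1.9810
Proportion of variance = 1.9810 / 8 = 0.2476.

0.2476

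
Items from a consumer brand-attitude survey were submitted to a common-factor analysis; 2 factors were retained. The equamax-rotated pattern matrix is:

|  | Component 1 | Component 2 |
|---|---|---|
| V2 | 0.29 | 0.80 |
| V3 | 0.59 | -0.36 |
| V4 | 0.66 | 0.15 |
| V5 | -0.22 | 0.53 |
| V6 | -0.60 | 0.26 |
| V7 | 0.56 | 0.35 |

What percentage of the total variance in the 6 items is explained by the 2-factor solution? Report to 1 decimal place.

Communalities: 0.7241, 0.4777, 0.4581, 0.3293, 0.4276, 0.4361; Σh² = 2.8529.
Total variance with 6 standardized items is 6, so the solution explains 2.8529/6 = 0.4755 = 47.55%.

47.5%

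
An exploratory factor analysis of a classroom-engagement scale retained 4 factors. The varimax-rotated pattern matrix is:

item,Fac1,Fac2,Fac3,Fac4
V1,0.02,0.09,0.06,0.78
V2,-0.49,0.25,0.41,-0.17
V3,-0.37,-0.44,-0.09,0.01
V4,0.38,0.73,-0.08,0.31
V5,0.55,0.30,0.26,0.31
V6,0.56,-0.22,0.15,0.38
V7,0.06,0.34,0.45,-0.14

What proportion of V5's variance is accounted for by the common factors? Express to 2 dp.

0.56

h² = 0.55² + 0.30² + 0.26² + 0.31² = 0.3025 + 0.0900 + 0.0676 + 0.0961 = 0.5562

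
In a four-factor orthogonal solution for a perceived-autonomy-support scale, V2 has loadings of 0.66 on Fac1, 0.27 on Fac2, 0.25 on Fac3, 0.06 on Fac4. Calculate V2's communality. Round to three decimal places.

0.575

h² = 0.66² + 0.27² + 0.25² + 0.06² = 0.4356 + 0.0729 + 0.0625 + 0.0036 = 0.5746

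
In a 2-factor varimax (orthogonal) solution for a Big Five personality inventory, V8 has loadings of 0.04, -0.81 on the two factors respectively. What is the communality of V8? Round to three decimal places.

h² = 0.04² + (-0.81)² = 0.0016 + 0.6561 = 0.6577

0.658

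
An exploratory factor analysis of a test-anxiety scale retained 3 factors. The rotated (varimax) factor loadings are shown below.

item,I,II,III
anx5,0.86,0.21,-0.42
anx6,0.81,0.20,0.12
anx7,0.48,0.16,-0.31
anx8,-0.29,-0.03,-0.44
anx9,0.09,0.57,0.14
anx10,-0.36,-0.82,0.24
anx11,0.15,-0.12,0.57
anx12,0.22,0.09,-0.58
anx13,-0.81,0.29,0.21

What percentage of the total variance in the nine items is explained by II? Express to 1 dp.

13.5%

SS loadings for II = 0.21² + 0.20² + 0.16² + (-0.03)² + 0.57² + (-0.82)² + (-0.12)² + 0.09² + 0.29² = 1.2145
With 9 standardized items, total variance = 9. Proportion = 1.2145/9 = 0.1349 → 13.49%.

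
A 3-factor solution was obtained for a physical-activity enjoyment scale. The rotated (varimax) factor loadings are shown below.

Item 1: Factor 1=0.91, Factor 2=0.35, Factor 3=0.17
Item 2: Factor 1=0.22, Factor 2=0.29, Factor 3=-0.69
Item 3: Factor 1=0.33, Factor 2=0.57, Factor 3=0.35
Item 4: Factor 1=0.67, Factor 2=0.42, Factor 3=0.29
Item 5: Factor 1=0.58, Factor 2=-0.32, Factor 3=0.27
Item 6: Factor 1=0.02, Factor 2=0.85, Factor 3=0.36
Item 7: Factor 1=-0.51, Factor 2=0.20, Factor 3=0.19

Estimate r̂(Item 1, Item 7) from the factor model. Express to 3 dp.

r̂ = Σ λ_i·λ_j across factors = (0.91)(-0.51) + (0.35)(0.20) + (0.17)(0.19)
  = -0.4641 +0.0700 +0.0323 = -0.3618

-0.362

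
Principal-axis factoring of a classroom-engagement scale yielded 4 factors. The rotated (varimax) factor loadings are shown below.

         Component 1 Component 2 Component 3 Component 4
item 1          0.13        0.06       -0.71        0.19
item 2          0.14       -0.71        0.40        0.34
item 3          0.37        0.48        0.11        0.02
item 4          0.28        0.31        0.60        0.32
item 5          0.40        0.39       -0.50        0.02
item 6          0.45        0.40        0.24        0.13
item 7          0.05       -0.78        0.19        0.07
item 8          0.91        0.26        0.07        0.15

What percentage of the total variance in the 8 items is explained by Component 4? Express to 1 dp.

3.7%

SS loadings for Component 4 = 0.19² + 0.34² + 0.02² + 0.32² + 0.02² + 0.13² + 0.07² + 0.15² = 0.2992
With 8 standardized items, total variance = 8. Proportion = 0.2992/8 = 0.0374 → 3.74%.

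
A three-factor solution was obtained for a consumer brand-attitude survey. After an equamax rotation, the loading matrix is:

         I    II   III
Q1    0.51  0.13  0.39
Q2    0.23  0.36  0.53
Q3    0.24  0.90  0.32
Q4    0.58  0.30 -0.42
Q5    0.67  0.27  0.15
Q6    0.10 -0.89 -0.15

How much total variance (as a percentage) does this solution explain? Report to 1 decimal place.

Communalities: 0.4291, 0.4634, 0.9700, 0.6028, 0.5443, 0.8246; Σh² = 3.8342.
Total variance with 6 standardized items is 6, so the solution explains 3.8342/6 = 0.6390 = 63.90%.

63.9%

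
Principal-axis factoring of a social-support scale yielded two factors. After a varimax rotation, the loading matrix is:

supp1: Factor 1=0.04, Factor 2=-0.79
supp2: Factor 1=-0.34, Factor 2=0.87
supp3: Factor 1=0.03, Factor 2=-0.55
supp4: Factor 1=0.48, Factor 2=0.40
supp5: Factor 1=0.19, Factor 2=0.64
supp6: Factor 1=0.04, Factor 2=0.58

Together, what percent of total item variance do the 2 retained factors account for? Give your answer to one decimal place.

49.6%

Communalities: 0.6257, 0.8725, 0.3034, 0.3904, 0.4457, 0.3380; Σh² = 2.9757.
Total variance with 6 standardized items is 6, so the solution explains 2.9757/6 = 0.4960 = 49.60%.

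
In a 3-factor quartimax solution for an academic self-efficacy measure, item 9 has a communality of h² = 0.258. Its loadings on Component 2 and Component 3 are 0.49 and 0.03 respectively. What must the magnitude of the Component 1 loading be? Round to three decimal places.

0.130

Under orthogonal rotation h² = Σλ², so λ_Component 1² = h² − (0.2410) = 0.258 − 0.2410 = 0.0170.
|λ| = √0.0170 = 0.1304.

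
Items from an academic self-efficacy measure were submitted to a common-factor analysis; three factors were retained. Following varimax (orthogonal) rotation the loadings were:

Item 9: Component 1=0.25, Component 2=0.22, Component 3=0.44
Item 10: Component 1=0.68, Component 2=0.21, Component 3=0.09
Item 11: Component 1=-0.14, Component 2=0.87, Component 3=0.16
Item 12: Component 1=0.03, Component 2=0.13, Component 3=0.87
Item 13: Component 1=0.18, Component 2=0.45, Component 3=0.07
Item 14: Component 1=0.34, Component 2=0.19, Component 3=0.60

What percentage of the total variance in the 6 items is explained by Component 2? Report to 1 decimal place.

18.4%

SS loadings for Component 2 = 0.22² + 0.21² + 0.87² + 0.13² + 0.45² + 0.19² = 1.1049
With 6 standardized items, total variance = 6. Proportion = 1.1049/6 = 0.1842 → 18.41%.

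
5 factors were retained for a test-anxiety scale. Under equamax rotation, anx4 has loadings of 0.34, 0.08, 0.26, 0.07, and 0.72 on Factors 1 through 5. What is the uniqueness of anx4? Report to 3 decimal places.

h² = 0.34² + 0.08² + 0.26² + 0.07² + 0.72² = 0.1156 + 0.0064 + 0.0676 + 0.0049 + 0.5184 = 0.7129
Uniqueness u² = 1 − h² = 1 − 0.7129 = 0.2871

0.287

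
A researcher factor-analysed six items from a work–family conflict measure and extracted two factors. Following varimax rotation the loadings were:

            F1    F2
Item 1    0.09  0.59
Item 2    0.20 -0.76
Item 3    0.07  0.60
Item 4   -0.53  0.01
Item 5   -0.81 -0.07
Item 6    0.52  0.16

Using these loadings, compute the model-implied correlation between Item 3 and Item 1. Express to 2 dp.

0.36

r̂ = Σ λ_i·λ_j across factors = (0.07)(0.09) + (0.60)(0.59)
  = +0.0063 +0.3540 = 0.3603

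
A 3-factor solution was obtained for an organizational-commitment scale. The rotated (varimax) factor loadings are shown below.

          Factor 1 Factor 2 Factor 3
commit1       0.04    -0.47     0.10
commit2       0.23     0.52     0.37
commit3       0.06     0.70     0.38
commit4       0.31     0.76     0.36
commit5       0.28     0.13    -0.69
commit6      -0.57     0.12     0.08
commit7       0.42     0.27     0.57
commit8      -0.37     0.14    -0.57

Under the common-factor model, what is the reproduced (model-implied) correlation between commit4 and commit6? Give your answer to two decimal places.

-0.06

r̂ = Σ λ_i·λ_j across factors = (0.31)(-0.57) + (0.76)(0.12) + (0.36)(0.08)
  = -0.1767 +0.0912 +0.0288 = -0.0567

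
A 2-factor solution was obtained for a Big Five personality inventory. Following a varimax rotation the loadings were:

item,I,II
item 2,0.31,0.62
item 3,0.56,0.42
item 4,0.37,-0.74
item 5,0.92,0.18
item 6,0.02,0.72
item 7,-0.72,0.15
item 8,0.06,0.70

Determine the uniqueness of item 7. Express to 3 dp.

h² = (-0.72)² + 0.15² = 0.5184 + 0.0225 = 0.5409
Uniqueness u² = 1 − h² = 1 − 0.5409 = 0.4591

0.459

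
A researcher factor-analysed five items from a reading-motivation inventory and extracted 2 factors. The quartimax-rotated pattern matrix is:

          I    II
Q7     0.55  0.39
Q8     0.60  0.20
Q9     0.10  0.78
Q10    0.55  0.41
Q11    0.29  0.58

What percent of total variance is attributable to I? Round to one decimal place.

21.2%

SS loadings for I = 0.55² + 0.60² + 0.10² + 0.55² + 0.29² = 1.0591
With 5 standardized items, total variance = 5. Proportion = 1.0591/5 = 0.2118 → 21.18%.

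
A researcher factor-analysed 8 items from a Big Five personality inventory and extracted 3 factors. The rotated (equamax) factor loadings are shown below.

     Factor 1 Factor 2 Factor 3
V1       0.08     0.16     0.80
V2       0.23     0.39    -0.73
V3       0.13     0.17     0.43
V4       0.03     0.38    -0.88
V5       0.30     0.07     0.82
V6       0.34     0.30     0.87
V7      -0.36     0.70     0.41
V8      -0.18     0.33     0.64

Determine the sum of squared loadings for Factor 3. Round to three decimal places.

4.139

SS loadings for Factor 3 = 0.80² + (-0.73)² + 0.43² + (-0.88)² + 0.82² + 0.87² + 0.41² + 0.64² = 0.6400 + 0.5329 + 0.1849 + 0.7744 + 0.6724 + 0.7569 + 0.1681 + 0.4096 = 4.1392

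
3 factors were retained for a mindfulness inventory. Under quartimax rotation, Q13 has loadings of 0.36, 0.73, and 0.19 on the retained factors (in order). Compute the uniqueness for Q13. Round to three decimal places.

0.301

h² = 0.36² + 0.73² + 0.19² = 0.1296 + 0.5329 + 0.0361 = 0.6986
Uniqueness u² = 1 − h² = 1 − 0.6986 = 0.3014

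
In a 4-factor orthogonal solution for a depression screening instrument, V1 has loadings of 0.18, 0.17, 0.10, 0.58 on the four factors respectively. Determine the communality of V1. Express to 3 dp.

h² = 0.18² + 0.17² + 0.10² + 0.58² = 0.0324 + 0.0289 + 0.0100 + 0.3364 = 0.4077

0.408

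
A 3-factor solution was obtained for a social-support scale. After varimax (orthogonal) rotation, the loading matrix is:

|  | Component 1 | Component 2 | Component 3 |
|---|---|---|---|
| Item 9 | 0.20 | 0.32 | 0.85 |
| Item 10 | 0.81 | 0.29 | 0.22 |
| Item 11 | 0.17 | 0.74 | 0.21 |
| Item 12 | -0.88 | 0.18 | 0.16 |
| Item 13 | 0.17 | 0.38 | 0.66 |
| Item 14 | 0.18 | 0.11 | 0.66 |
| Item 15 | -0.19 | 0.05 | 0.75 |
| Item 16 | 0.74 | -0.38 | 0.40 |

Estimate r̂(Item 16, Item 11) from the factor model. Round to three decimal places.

-0.071

r̂ = Σ λ_i·λ_j across factors = (0.74)(0.17) + (-0.38)(0.74) + (0.40)(0.21)
  = +0.1258 -0.2812 +0.0840 = -0.0714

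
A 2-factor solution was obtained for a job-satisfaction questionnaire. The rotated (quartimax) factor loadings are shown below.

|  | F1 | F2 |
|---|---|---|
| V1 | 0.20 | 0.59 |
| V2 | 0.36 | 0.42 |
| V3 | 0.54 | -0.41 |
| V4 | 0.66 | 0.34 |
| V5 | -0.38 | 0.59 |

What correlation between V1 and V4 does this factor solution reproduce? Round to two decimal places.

r̂ = Σ λ_i·λ_j across factors = (0.20)(0.66) + (0.59)(0.34)
  = +0.1320 +0.2006 = 0.3326

0.33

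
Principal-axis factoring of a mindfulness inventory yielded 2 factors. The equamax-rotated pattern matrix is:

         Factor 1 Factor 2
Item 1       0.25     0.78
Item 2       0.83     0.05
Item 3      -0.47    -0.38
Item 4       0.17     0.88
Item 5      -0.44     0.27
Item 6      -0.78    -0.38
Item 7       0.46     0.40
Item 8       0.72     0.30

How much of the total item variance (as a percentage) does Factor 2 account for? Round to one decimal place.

SS loadings for Factor 2 = 0.78² + 0.05² + (-0.38)² + 0.88² + 0.27² + (-0.38)² + 0.40² + 0.30² = 1.9970
With 8 standardized items, total variance = 8. Proportion = 1.9970/8 = 0.2496 → 24.96%.

25.0%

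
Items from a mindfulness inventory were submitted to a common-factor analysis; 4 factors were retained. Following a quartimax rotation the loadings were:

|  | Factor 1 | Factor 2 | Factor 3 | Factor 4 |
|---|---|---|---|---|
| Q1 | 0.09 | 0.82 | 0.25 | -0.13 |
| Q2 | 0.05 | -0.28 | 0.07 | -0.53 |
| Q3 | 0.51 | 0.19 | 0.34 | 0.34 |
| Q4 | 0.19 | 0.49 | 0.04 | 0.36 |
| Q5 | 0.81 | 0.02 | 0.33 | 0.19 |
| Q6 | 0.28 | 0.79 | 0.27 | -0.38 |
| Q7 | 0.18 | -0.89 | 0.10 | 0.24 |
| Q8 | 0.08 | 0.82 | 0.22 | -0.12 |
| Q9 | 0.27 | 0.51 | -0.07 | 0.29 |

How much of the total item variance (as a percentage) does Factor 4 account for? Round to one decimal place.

9.8%

SS loadings for Factor 4 = (-0.13)² + (-0.53)² + 0.34² + 0.36² + 0.19² + (-0.38)² + 0.24² + (-0.12)² + 0.29² = 0.8796
With 9 standardized items, total variance = 9. Proportion = 0.8796/9 = 0.0977 → 9.77%.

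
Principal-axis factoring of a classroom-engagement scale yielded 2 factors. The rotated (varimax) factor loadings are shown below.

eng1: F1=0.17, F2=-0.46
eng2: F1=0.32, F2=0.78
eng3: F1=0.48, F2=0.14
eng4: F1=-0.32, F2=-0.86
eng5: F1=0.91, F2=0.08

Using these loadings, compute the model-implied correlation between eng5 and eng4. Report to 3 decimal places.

-0.360

r̂ = Σ λ_i·λ_j across factors = (0.91)(-0.32) + (0.08)(-0.86)
  = -0.2912 -0.0688 = -0.3600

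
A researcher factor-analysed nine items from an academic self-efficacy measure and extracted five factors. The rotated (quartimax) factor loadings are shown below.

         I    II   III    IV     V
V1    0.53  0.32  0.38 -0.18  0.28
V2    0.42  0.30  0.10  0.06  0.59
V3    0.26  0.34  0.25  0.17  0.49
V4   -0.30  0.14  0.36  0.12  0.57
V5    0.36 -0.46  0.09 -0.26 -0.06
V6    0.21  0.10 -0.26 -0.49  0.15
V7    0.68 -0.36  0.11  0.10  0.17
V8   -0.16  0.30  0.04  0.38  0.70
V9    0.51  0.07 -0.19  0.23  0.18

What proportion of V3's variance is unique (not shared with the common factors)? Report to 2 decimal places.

h² = 0.26² + 0.34² + 0.25² + 0.17² + 0.49² = 0.0676 + 0.1156 + 0.0625 + 0.0289 + 0.2401 = 0.5147
Uniqueness u² = 1 − h² = 1 − 0.5147 = 0.4853

0.49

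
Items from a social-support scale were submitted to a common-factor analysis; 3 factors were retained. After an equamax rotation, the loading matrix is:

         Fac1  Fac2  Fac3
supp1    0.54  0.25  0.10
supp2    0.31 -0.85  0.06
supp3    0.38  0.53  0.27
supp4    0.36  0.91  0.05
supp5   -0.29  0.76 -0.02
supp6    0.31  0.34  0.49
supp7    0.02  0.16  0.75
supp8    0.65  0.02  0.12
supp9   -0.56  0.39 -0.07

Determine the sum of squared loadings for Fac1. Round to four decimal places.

SS loadings for Fac1 = 0.54² + 0.31² + 0.38² + 0.36² + (-0.29)² + 0.31² + 0.02² + 0.65² + (-0.56)² = 0.2916 + 0.0961 + 0.1444 + 0.1296 + 0.0841 + 0.0961 + 0.0004 + 0.4225 + 0.3136 = 1.5784

1.5784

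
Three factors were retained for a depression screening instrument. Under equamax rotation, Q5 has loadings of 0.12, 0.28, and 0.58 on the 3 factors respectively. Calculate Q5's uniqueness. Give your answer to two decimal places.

0.57

h² = 0.12² + 0.28² + 0.58² = 0.0144 + 0.0784 + 0.3364 = 0.4292
Uniqueness u² = 1 − h² = 1 − 0.4292 = 0.5708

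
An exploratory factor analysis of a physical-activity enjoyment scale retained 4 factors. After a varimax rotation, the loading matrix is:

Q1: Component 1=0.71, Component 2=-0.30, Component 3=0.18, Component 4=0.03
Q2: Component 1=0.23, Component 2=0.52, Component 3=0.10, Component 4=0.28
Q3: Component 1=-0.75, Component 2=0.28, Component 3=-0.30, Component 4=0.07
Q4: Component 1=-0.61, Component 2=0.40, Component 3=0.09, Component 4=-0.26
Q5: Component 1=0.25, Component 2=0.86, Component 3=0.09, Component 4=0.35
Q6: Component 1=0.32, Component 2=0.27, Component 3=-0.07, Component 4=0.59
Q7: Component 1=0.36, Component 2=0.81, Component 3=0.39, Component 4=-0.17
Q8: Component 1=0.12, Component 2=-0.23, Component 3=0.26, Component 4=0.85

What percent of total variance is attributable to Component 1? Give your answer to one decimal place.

SS loadings for Component 1 = 0.71² + 0.23² + (-0.75)² + (-0.61)² + 0.25² + 0.32² + 0.36² + 0.12² = 1.8005
With 8 standardized items, total variance = 8. Proportion = 1.8005/8 = 0.2251 → 22.51%.

22.5%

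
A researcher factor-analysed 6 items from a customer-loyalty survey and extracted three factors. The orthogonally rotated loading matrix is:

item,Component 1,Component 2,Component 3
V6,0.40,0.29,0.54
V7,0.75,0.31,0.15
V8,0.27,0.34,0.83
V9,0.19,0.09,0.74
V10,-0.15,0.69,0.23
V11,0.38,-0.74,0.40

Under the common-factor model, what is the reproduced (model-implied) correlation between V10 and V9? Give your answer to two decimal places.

0.20

r̂ = Σ λ_i·λ_j across factors = (-0.15)(0.19) + (0.69)(0.09) + (0.23)(0.74)
  = -0.0285 +0.0621 +0.1702 = 0.2038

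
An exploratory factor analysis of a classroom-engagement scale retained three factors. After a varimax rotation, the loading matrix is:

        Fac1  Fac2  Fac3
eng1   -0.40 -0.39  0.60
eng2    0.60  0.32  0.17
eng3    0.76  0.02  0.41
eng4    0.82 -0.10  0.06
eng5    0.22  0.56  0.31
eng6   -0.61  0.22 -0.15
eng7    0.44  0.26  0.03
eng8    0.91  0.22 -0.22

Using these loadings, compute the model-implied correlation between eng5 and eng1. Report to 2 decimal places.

r̂ = Σ λ_i·λ_j across factors = (0.22)(-0.40) + (0.56)(-0.39) + (0.31)(0.60)
  = -0.0880 -0.2184 +0.1860 = -0.1204

-0.12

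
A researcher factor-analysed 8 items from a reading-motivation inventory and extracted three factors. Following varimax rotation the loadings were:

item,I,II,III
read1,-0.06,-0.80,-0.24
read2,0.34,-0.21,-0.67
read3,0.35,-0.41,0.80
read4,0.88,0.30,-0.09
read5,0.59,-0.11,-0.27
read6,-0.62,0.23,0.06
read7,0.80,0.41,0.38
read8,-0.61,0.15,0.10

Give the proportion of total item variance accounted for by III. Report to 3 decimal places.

0.173

SS loadings for III = (-0.24)² + (-0.67)² + 0.80² + (-0.09)² + (-0.27)² + 0.06² + 0.38² + 0.10² = 1.3855
Proportion of variance = 1.3855 / 8 = 0.1732.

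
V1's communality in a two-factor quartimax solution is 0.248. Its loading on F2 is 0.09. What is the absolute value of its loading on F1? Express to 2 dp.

Under orthogonal rotation h² = Σλ², so λ_F1² = h² − (0.0081) = 0.248 − 0.0081 = 0.2399.
|λ| = √0.2399 = 0.4898.

0.49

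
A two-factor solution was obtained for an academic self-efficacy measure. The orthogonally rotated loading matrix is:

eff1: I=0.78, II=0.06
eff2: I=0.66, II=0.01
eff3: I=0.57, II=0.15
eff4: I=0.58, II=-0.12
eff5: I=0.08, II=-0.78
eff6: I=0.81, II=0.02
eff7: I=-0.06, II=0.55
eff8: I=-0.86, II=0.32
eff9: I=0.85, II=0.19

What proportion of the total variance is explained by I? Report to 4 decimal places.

0.4259

SS loadings for I = 0.78² + 0.66² + 0.57² + 0.58² + 0.08² + 0.81² + (-0.06)² + (-0.86)² + 0.85² = 3.8335
Proportion of variance = 3.8335 / 9 = 0.4259.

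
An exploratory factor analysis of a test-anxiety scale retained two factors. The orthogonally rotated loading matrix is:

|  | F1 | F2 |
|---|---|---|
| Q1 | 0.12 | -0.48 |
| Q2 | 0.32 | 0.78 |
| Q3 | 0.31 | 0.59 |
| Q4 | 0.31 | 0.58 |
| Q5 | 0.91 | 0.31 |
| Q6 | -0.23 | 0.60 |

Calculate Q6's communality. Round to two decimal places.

h² = (-0.23)² + 0.60² = 0.0529 + 0.3600 = 0.4129

0.41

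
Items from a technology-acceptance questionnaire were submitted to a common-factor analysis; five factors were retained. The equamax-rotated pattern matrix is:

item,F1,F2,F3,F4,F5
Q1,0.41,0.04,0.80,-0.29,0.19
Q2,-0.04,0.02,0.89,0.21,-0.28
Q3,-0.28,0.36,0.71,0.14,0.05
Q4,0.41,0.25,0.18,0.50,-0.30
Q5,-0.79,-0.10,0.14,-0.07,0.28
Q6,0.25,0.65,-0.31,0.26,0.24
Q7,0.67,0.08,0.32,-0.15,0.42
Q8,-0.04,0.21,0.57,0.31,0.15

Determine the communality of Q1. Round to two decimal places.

0.93

h² = 0.41² + 0.04² + 0.80² + (-0.29)² + 0.19² = 0.1681 + 0.0016 + 0.6400 + 0.0841 + 0.0361 = 0.9299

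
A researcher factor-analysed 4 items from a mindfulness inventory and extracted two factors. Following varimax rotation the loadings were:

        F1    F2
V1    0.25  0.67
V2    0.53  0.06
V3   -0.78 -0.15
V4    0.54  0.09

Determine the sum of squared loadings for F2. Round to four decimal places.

0.4831

SS loadings for F2 = 0.67² + 0.06² + (-0.15)² + 0.09² = 0.4489 + 0.0036 + 0.0225 + 0.0081 = 0.4831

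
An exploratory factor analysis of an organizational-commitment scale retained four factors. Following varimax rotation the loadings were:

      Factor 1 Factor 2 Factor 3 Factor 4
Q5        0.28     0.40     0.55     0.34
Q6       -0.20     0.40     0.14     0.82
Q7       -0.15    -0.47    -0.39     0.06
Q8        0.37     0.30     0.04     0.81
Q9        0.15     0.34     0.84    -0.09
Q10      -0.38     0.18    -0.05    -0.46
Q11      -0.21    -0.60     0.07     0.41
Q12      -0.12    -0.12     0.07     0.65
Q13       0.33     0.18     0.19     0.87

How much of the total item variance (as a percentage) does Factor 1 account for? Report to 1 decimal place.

6.8%

SS loadings for Factor 1 = 0.28² + (-0.20)² + (-0.15)² + 0.37² + 0.15² + (-0.38)² + (-0.21)² + (-0.12)² + 0.33² = 0.6121
With 9 standardized items, total variance = 9. Proportion = 0.6121/9 = 0.0680 → 6.80%.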